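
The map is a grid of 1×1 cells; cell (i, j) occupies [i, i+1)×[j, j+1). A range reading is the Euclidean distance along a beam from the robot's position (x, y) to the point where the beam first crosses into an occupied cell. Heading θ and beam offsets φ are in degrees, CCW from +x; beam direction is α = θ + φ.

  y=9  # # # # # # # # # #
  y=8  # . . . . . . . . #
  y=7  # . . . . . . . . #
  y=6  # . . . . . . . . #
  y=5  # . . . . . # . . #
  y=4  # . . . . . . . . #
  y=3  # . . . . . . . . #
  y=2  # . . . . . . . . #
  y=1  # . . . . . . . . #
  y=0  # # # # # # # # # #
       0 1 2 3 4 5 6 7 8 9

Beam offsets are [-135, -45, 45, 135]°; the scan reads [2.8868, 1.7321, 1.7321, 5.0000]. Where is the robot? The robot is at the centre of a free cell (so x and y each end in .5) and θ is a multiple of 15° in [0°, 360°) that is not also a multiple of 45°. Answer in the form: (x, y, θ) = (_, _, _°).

The pose lattice has 63·16 = 1008 candidates. Test each by forward raycasting.
  (5.5, 7.5, 120°): beam 1 = 3.6235 ≠ 2.8868 ✗
  (1.5, 8.5, 285°): beam 1 = 0.5774 ≠ 2.8868 ✗
  (8.5, 2.5, 285°): beam 1 = 8.6603 ≠ 2.8868 ✗
  (6.5, 3.5, 240°): beam 1 = 1.5529 ≠ 2.8868 ✗
  (8.5, 5.5, 240°): beam 1 = 3.6235 ≠ 2.8868 ✗
  …
  (7.5, 3.5, 75°): r_1=2.8868, r_2=1.7321, r_3=1.7321, r_4=5.0000 — all match ✓
No second candidate reproduces the full scan.

(x, y, θ) = (7.5, 3.5, 75°)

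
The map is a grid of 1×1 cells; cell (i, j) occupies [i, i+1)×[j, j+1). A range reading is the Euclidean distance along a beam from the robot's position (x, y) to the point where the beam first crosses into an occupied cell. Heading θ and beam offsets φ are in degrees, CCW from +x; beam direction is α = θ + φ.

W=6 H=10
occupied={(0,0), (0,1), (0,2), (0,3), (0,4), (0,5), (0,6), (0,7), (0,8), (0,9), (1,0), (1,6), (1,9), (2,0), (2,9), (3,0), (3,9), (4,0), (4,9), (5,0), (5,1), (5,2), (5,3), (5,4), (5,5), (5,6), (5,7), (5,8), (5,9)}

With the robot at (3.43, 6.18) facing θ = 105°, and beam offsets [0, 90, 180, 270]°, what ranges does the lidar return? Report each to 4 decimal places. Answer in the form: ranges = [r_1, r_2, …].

beam 1: φ=0°, α=105°
  d=(-0.2588,0.9659)  start (3,6)  tX=1.6614 tY=0.8489  stride 1/|dx|=3.8637 1/|dy|=1.0353
    cross y-line → (3,7), t=0.8489
    cross x-line → (2,7), t=1.6614
    cross y-line → (2,8), t=1.8842
    cross y-line → (2,9), t=2.9195 (wall)
  → r_1 = 2.9195
beam 2: φ=90°, α=195°
  d=(-0.9659,-0.2588)  start (3,6)  tX=0.4452 tY=0.6955  stride 1/|dx|=1.0353 1/|dy|=3.8637
    cross x-line → (2,6), t=0.4452
    cross y-line → (2,5), t=0.6955
    cross x-line → (1,5), t=1.4804
    cross x-line → (0,5), t=2.5157 (wall)
  → r_2 = 2.5157
beam 3: φ=180°, α=285°
  d=(0.2588,-0.9659)  start (3,6)  tX=2.2023 tY=0.1863  stride 1/|dx|=3.8637 1/|dy|=1.0353
    cross y-line → (3,5), t=0.1863
    cross y-line → (3,4), t=1.2216
    cross x-line → (4,4), t=2.2023
    cross y-line → (4,3), t=2.2569
    cross y-line → (4,2), t=3.2922
    cross y-line → (4,1), t=4.3275
    cross y-line → (4,0), t=5.3627 (wall)
  → r_3 = 5.3627
beam 4: φ=270°, α=15°
  d=(0.9659,0.2588)  start (3,6)  tX=0.5901 tY=3.1682  stride 1/|dx|=1.0353 1/|dy|=3.8637
    cross x-line → (4,6), t=0.5901
    cross x-line → (5,6), t=1.6254 (wall)
  → r_4 = 1.6254

ranges = [2.9195, 2.5157, 5.3627, 1.6254]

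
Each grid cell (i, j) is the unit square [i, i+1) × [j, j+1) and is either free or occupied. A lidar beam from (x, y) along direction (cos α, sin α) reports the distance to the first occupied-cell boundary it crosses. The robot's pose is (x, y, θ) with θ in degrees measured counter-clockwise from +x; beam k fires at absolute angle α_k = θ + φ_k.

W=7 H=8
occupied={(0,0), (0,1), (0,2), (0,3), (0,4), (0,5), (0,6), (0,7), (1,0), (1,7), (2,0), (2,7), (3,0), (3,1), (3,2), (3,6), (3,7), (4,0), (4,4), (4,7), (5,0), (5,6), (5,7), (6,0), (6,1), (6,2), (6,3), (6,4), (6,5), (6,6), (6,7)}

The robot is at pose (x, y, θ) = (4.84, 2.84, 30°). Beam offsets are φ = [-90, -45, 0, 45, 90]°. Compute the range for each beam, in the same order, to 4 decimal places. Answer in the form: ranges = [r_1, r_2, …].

ranges = [2.1246, 1.2009, 1.3395, 3.2715, 1.3395]

beam 1: φ=-90°, α=300°
  cosα=0.5000 sinα=-0.8660 | (4,2) | tMaxX 0.3200 tMaxY 0.9699 | tΔX 2.0000 tΔY 1.1547
    t=0.3200 [x] (5,2)
    t=0.9699 [y] (5,1)
    t=2.1246 [y] (5,0) — stop
  → r_1 = 2.1246
beam 2: φ=-45°, α=345°
  cosα=0.9659 sinα=-0.2588 | (4,2) | tMaxX 0.1656 tMaxY 3.2455 | tΔX 1.0353 tΔY 3.8637
    t=0.1656 [x] (5,2)
    t=1.2009 [x] (6,2) — stop
  → r_2 = 1.2009
beam 3: φ=0°, α=30°
  cosα=0.8660 sinα=0.5000 | (4,2) | tMaxX 0.1848 tMaxY 0.3200 | tΔX 1.1547 tΔY 2.0000
    t=0.1848 [x] (5,2)
    t=0.3200 [y] (5,3)
    t=1.3395 [x] (6,3) — stop
  → r_3 = 1.3395
beam 4: φ=45°, α=75°
  cosα=0.2588 sinα=0.9659 | (4,2) | tMaxX 0.6182 tMaxY 0.1656 | tΔX 3.8637 tΔY 1.0353
    t=0.1656 [y] (4,3)
    t=0.6182 [x] (5,3)
    t=1.2009 [y] (5,4)
    t=2.2362 [y] (5,5)
    t=3.2715 [y] (5,6) — stop
  → r_4 = 3.2715
beam 5: φ=90°, α=120°
  cosα=-0.5000 sinα=0.8660 | (4,2) | tMaxX 1.6800 tMaxY 0.1848 | tΔX 2.0000 tΔY 1.1547
    t=0.1848 [y] (4,3)
    t=1.3395 [y] (4,4) — stop
  → r_5 = 1.3395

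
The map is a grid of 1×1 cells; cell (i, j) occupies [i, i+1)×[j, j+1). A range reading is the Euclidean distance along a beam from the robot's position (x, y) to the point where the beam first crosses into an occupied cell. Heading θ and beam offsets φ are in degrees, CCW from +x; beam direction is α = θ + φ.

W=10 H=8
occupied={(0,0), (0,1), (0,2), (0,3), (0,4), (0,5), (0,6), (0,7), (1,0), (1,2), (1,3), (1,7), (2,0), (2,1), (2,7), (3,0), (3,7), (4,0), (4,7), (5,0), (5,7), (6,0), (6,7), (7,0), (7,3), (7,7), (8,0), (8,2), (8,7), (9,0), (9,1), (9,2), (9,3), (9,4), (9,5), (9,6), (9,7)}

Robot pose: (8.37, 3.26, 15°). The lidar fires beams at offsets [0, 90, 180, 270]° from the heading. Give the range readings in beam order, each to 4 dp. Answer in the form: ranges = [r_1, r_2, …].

ranges = [0.6522, 3.8719, 0.3831, 0.2692]

beam 1: φ=0°, α=15°
  dir = (cos 15°, sin 15°) = (0.9659, 0.2588); from cell (8,3)
  next x-line at t=0.6522, next y-line at t=2.8591; Δt_x=1.0353, Δt_y=3.8637
    x: enter (9,3) at t=0.6522 ← occupied
  → r_1 = 0.6522
beam 2: φ=90°, α=105°
  dir = (cos 105°, sin 105°) = (-0.2588, 0.9659); from cell (8,3)
  next x-line at t=1.4296, next y-line at t=0.7661; Δt_x=3.8637, Δt_y=1.0353
    y: enter (8,4) at t=0.7661
    x: enter (7,4) at t=1.4296
    y: enter (7,5) at t=1.8014
    y: enter (7,6) at t=2.8367
    y: enter (7,7) at t=3.8719 ← occupied
  → r_2 = 3.8719
beam 3: φ=180°, α=195°
  dir = (cos 195°, sin 195°) = (-0.9659, -0.2588); from cell (8,3)
  next x-line at t=0.3831, next y-line at t=1.0046; Δt_x=1.0353, Δt_y=3.8637
    x: enter (7,3) at t=0.3831 ← occupied
  → r_3 = 0.3831
beam 4: φ=270°, α=285°
  dir = (cos 285°, sin 285°) = (0.2588, -0.9659); from cell (8,3)
  next x-line at t=2.4341, next y-line at t=0.2692; Δt_x=3.8637, Δt_y=1.0353
    y: enter (8,2) at t=0.2692 ← occupied
  → r_4 = 0.2692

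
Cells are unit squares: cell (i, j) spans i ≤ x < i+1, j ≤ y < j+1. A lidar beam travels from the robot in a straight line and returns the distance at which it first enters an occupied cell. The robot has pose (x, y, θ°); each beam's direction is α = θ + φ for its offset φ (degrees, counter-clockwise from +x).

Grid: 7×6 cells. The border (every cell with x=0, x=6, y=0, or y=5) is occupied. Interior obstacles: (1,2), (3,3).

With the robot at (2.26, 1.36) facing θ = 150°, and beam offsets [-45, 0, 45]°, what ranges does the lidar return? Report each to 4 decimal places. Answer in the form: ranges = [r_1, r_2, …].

beam 1: φ=-45°, α=105°
  d=(-0.2588,0.9659)  start (2,1)  tX=1.0046 tY=0.6626  stride 1/|dx|=3.8637 1/|dy|=1.0353
    cross y-line → (2,2), t=0.6626
    cross x-line → (1,2), t=1.0046 (wall)
  → r_1 = 1.0046
beam 2: φ=0°, α=150°
  d=(-0.8660,0.5000)  start (2,1)  tX=0.3002 tY=1.2800  stride 1/|dx|=1.1547 1/|dy|=2.0000
    cross x-line → (1,1), t=0.3002
    cross y-line → (1,2), t=1.2800 (wall)
  → r_2 = 1.2800
beam 3: φ=45°, α=195°
  d=(-0.9659,-0.2588)  start (2,1)  tX=0.2692 tY=1.3909  stride 1/|dx|=1.0353 1/|dy|=3.8637
    cross x-line → (1,1), t=0.2692
    cross x-line → (0,1), t=1.3044 (wall)
  → r_3 = 1.3044

ranges = [1.0046, 1.2800, 1.3044]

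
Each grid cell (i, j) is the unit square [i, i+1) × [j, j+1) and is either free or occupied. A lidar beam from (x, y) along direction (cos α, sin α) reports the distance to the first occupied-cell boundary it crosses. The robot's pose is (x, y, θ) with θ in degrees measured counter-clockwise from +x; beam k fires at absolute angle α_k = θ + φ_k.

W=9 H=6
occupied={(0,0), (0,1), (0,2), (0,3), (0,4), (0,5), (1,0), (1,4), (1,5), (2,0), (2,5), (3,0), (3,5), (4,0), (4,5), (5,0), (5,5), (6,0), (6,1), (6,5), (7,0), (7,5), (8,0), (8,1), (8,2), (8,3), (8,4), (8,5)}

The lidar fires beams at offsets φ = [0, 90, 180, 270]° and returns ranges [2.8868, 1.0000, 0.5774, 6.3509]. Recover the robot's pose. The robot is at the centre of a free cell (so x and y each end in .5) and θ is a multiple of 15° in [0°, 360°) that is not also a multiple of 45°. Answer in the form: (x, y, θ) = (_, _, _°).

(x, y, θ) = (2.5, 1.5, 120°)

The pose lattice has 26·16 = 416 candidates. Test each by forward raycasting.
  (2.5, 2.5, 195°): beam 1 = 1.5529 ≠ 2.8868 ✗
  (7.5, 1.5, 15°): beam 1 = 0.5176 ≠ 2.8868 ✗
  (4.5, 4.5, 120°): beam 1 = 0.5774 ≠ 2.8868 ✗
  …
  (2.5, 1.5, 120°): r_1=2.8868, r_2=1.0000, r_3=0.5774, r_4=6.3509 — all match ✓
Unique over the lattice → pose = (2.5, 1.5, 120°).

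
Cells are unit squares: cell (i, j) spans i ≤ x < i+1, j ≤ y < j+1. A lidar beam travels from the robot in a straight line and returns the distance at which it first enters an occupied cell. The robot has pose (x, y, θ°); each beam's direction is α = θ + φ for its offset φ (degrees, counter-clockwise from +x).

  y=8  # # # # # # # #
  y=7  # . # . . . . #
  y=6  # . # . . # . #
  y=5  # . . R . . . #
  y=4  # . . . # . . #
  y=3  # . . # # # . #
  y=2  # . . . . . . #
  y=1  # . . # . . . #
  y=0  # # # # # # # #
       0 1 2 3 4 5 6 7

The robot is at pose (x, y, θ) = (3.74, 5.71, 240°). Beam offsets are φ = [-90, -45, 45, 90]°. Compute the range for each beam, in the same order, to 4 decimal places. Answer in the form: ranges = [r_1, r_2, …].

ranges = [0.8545, 2.8367, 1.0046, 1.4200]

beam 1: φ=-90°, α=150°
  dir = (cos 150°, sin 150°) = (-0.8660, 0.5000); from cell (3,5)
  next x-line at t=0.8545, next y-line at t=0.5800; Δt_x=1.1547, Δt_y=2.0000
    y: enter (3,6) at t=0.5800
    x: enter (2,6) at t=0.8545 ← occupied
  → r_1 = 0.8545
beam 2: φ=-45°, α=195°
  dir = (cos 195°, sin 195°) = (-0.9659, -0.2588); from cell (3,5)
  next x-line at t=0.7661, next y-line at t=2.7432; Δt_x=1.0353, Δt_y=3.8637
    x: enter (2,5) at t=0.7661
    x: enter (1,5) at t=1.8014
    y: enter (1,4) at t=2.7432
    x: enter (0,4) at t=2.8367 ← occupied
  → r_2 = 2.8367
beam 3: φ=45°, α=285°
  dir = (cos 285°, sin 285°) = (0.2588, -0.9659); from cell (3,5)
  next x-line at t=1.0046, next y-line at t=0.7350; Δt_x=3.8637, Δt_y=1.0353
    y: enter (3,4) at t=0.7350
    x: enter (4,4) at t=1.0046 ← occupied
  → r_3 = 1.0046
beam 4: φ=90°, α=330°
  dir = (cos 330°, sin 330°) = (0.8660, -0.5000); from cell (3,5)
  next x-line at t=0.3002, next y-line at t=1.4200; Δt_x=1.1547, Δt_y=2.0000
    x: enter (4,5) at t=0.3002
    y: enter (4,4) at t=1.4200 ← occupied
  → r_4 = 1.4200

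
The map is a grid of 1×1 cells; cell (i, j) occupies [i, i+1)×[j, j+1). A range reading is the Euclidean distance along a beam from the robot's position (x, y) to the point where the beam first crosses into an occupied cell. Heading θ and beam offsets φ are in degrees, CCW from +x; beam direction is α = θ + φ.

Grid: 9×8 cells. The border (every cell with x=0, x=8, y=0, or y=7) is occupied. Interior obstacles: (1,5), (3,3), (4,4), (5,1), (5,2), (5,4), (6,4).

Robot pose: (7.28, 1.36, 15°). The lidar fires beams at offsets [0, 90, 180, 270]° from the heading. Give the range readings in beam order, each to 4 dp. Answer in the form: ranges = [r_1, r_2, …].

beam 1: φ=0°, α=15°
  d=(0.9659,0.2588)  start (7,1)  tX=0.7454 tY=2.4728  stride 1/|dx|=1.0353 1/|dy|=3.8637
    cross x-line → (8,1), t=0.7454 (wall)
  → r_1 = 0.7454
beam 2: φ=90°, α=105°
  d=(-0.2588,0.9659)  start (7,1)  tX=1.0818 tY=0.6626  stride 1/|dx|=3.8637 1/|dy|=1.0353
    cross y-line → (7,2), t=0.6626
    cross x-line → (6,2), t=1.0818
    cross y-line → (6,3), t=1.6979
    cross y-line → (6,4), t=2.7331 (wall)
  → r_2 = 2.7331
beam 3: φ=180°, α=195°
  d=(-0.9659,-0.2588)  start (7,1)  tX=0.2899 tY=1.3909  stride 1/|dx|=1.0353 1/|dy|=3.8637
    cross x-line → (6,1), t=0.2899
    cross x-line → (5,1), t=1.3252 (wall)
  → r_3 = 1.3252
beam 4: φ=270°, α=285°
  d=(0.2588,-0.9659)  start (7,1)  tX=2.7819 tY=0.3727  stride 1/|dx|=3.8637 1/|dy|=1.0353
    cross y-line → (7,0), t=0.3727 (wall)
  → r_4 = 0.3727

ranges = [0.7454, 2.7331, 1.3252, 0.3727]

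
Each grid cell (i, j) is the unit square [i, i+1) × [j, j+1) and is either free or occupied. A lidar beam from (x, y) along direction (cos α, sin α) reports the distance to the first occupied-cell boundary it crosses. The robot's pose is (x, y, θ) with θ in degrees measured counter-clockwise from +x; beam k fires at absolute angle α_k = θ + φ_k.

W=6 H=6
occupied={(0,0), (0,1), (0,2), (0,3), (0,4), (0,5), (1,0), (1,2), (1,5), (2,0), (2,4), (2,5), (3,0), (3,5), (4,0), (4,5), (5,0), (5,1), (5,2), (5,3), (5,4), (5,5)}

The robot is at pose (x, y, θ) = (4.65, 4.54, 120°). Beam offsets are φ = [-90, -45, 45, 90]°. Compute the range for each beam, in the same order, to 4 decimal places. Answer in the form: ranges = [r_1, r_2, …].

beam 1: φ=-90°, α=30°
  dir = (cos 30°, sin 30°) = (0.8660, 0.5000); from cell (4,4)
  next x-line at t=0.4041, next y-line at t=0.9200; Δt_x=1.1547, Δt_y=2.0000
    x: enter (5,4) at t=0.4041 ← occupied
  → r_1 = 0.4041
beam 2: φ=-45°, α=75°
  dir = (cos 75°, sin 75°) = (0.2588, 0.9659); from cell (4,4)
  next x-line at t=1.3523, next y-line at t=0.4762; Δt_x=3.8637, Δt_y=1.0353
    y: enter (4,5) at t=0.4762 ← occupied
  → r_2 = 0.4762
beam 3: φ=45°, α=165°
  dir = (cos 165°, sin 165°) = (-0.9659, 0.2588); from cell (4,4)
  next x-line at t=0.6729, next y-line at t=1.7773; Δt_x=1.0353, Δt_y=3.8637
    x: enter (3,4) at t=0.6729
    x: enter (2,4) at t=1.7082 ← occupied
  → r_3 = 1.7082
beam 4: φ=90°, α=210°
  dir = (cos 210°, sin 210°) = (-0.8660, -0.5000); from cell (4,4)
  next x-line at t=0.7506, next y-line at t=1.0800; Δt_x=1.1547, Δt_y=2.0000
    x: enter (3,4) at t=0.7506
    y: enter (3,3) at t=1.0800
    x: enter (2,3) at t=1.9053
    x: enter (1,3) at t=3.0600
    y: enter (1,2) at t=3.0800 ← occupied
  → r_4 = 3.0800

ranges = [0.4041, 0.4762, 1.7082, 3.0800]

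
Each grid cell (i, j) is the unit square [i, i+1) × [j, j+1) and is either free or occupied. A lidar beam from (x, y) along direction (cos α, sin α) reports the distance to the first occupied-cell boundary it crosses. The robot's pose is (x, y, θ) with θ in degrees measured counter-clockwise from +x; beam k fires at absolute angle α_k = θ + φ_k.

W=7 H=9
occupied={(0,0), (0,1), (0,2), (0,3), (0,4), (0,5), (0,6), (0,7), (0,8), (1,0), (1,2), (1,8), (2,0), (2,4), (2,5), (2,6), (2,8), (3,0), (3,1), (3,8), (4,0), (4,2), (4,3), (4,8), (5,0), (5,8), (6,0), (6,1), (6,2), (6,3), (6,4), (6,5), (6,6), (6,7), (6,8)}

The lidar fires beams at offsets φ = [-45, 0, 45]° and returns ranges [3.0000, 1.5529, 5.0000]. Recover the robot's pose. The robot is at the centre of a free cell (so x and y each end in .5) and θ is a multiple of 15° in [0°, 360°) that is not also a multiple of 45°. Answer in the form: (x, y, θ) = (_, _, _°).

(x, y, θ) = (4.5, 6.5, 195°)

The pose lattice has 28·16 = 448 candidates. Test each by forward raycasting.
  (4.5, 5.5, 15°): beam 1 = 1.7321 ≠ 3.0000 ✗
  (3.5, 7.5, 75°): beam 1 = 1.0000 ≠ 3.0000 ✗
  (3.5, 3.5, 300°): beam 1 = 1.5529 ≠ 3.0000 ✗
  (5.5, 2.5, 285°): beam 1 = 1.7321 ≠ 3.0000 ✗
  …
  (4.5, 6.5, 195°): r_1=3.0000, r_2=1.5529, r_3=5.0000 — all match ✓
Unique over the lattice → pose = (4.5, 6.5, 195°).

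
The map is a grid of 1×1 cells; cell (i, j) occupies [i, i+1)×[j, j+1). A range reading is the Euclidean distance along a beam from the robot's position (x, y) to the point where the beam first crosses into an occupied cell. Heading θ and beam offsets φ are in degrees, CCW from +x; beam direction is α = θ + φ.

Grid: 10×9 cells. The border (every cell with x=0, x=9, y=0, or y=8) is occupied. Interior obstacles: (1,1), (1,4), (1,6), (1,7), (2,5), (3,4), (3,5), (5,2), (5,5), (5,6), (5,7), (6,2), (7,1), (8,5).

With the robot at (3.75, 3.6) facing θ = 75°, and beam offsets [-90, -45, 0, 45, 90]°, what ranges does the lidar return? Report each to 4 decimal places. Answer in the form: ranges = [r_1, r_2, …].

beam 1: φ=-90°, α=345°
  dir = (cos 345°, sin 345°) = (0.9659, -0.2588); from cell (3,3)
  next x-line at t=0.2588, next y-line at t=2.3182; Δt_x=1.0353, Δt_y=3.8637
    x: enter (4,3) at t=0.2588
    x: enter (5,3) at t=1.2941
    y: enter (5,2) at t=2.3182 ← occupied
  → r_1 = 2.3182
beam 2: φ=-45°, α=30°
  dir = (cos 30°, sin 30°) = (0.8660, 0.5000); from cell (3,3)
  next x-line at t=0.2887, next y-line at t=0.8000; Δt_x=1.1547, Δt_y=2.0000
    x: enter (4,3) at t=0.2887
    y: enter (4,4) at t=0.8000
    x: enter (5,4) at t=1.4434
    x: enter (6,4) at t=2.5981
    y: enter (6,5) at t=2.8000
    x: enter (7,5) at t=3.7528
    y: enter (7,6) at t=4.8000
    x: enter (8,6) at t=4.9075
    x: enter (9,6) at t=6.0622 ← occupied
  → r_2 = 6.0622
beam 3: φ=0°, α=75°
  dir = (cos 75°, sin 75°) = (0.2588, 0.9659); from cell (3,3)
  next x-line at t=0.9659, next y-line at t=0.4141; Δt_x=3.8637, Δt_y=1.0353
    y: enter (3,4) at t=0.4141 ← occupied
  → r_3 = 0.4141
beam 4: φ=45°, α=120°
  dir = (cos 120°, sin 120°) = (-0.5000, 0.8660); from cell (3,3)
  next x-line at t=1.5000, next y-line at t=0.4619; Δt_x=2.0000, Δt_y=1.1547
    y: enter (3,4) at t=0.4619 ← occupied
  → r_4 = 0.4619
beam 5: φ=90°, α=165°
  dir = (cos 165°, sin 165°) = (-0.9659, 0.2588); from cell (3,3)
  next x-line at t=0.7765, next y-line at t=1.5455; Δt_x=1.0353, Δt_y=3.8637
    x: enter (2,3) at t=0.7765
    y: enter (2,4) at t=1.5455
    x: enter (1,4) at t=1.8117 ← occupied
  → r_5 = 1.8117

ranges = [2.3182, 6.0622, 0.4141, 0.4619, 1.8117]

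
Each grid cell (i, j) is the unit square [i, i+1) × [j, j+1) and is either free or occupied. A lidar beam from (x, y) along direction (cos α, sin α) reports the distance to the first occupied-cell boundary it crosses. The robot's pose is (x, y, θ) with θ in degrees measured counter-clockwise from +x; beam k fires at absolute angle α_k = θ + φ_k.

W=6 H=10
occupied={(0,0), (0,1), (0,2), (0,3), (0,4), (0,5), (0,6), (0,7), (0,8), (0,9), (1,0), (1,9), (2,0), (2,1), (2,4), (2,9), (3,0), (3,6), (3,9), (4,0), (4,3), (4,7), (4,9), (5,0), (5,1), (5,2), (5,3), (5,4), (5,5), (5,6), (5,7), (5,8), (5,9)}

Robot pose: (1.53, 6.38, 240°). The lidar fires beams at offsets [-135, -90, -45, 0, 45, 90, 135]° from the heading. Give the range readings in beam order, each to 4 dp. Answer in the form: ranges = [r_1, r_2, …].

beam 1: φ=-135°, α=105°
  dir = (cos 105°, sin 105°) = (-0.2588, 0.9659); from cell (1,6)
  next x-line at t=2.0478, next y-line at t=0.6419; Δt_x=3.8637, Δt_y=1.0353
    y: enter (1,7) at t=0.6419
    y: enter (1,8) at t=1.6771
    x: enter (0,8) at t=2.0478 ← occupied
  → r_1 = 2.0478
beam 2: φ=-90°, α=150°
  dir = (cos 150°, sin 150°) = (-0.8660, 0.5000); from cell (1,6)
  next x-line at t=0.6120, next y-line at t=1.2400; Δt_x=1.1547, Δt_y=2.0000
    x: enter (0,6) at t=0.6120 ← occupied
  → r_2 = 0.6120
beam 3: φ=-45°, α=195°
  dir = (cos 195°, sin 195°) = (-0.9659, -0.2588); from cell (1,6)
  next x-line at t=0.5487, next y-line at t=1.4682; Δt_x=1.0353, Δt_y=3.8637
    x: enter (0,6) at t=0.5487 ← occupied
  → r_3 = 0.5487
beam 4: φ=0°, α=240°
  dir = (cos 240°, sin 240°) = (-0.5000, -0.8660); from cell (1,6)
  next x-line at t=1.0600, next y-line at t=0.4388; Δt_x=2.0000, Δt_y=1.1547
    y: enter (1,5) at t=0.4388
    x: enter (0,5) at t=1.0600 ← occupied
  → r_4 = 1.0600
beam 5: φ=45°, α=285°
  dir = (cos 285°, sin 285°) = (0.2588, -0.9659); from cell (1,6)
  next x-line at t=1.8159, next y-line at t=0.3934; Δt_x=3.8637, Δt_y=1.0353
    y: enter (1,5) at t=0.3934
    y: enter (1,4) at t=1.4287
    x: enter (2,4) at t=1.8159 ← occupied
  → r_5 = 1.8159
beam 6: φ=90°, α=330°
  dir = (cos 330°, sin 330°) = (0.8660, -0.5000); from cell (1,6)
  next x-line at t=0.5427, next y-line at t=0.7600; Δt_x=1.1547, Δt_y=2.0000
    x: enter (2,6) at t=0.5427
    y: enter (2,5) at t=0.7600
    x: enter (3,5) at t=1.6974
    y: enter (3,4) at t=2.7600
    x: enter (4,4) at t=2.8521
    x: enter (5,4) at t=4.0068 ← occupied
  → r_6 = 4.0068
beam 7: φ=135°, α=15°
  dir = (cos 15°, sin 15°) = (0.9659, 0.2588); from cell (1,6)
  next x-line at t=0.4866, next y-line at t=2.3955; Δt_x=1.0353, Δt_y=3.8637
    x: enter (2,6) at t=0.4866
    x: enter (3,6) at t=1.5219 ← occupied
  → r_7 = 1.5219

ranges = [2.0478, 0.6120, 0.5487, 1.0600, 1.8159, 4.0068, 1.5219]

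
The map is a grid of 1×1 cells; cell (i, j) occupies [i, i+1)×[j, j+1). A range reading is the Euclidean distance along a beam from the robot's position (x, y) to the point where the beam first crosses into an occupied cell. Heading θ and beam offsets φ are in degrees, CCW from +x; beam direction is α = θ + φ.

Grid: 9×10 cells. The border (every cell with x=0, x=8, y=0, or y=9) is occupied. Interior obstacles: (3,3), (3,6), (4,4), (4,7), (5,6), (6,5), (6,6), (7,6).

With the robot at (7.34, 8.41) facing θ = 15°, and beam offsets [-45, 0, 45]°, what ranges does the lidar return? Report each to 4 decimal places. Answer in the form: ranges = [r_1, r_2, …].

ranges = [0.7621, 0.6833, 0.6813]

beam 1: φ=-45°, α=330°
  d=(0.8660,-0.5000)  start (7,8)  tX=0.7621 tY=0.8200  stride 1/|dx|=1.1547 1/|dy|=2.0000
    cross x-line → (8,8), t=0.7621 (wall)
  → r_1 = 0.7621
beam 2: φ=0°, α=15°
  d=(0.9659,0.2588)  start (7,8)  tX=0.6833 tY=2.2796  stride 1/|dx|=1.0353 1/|dy|=3.8637
    cross x-line → (8,8), t=0.6833 (wall)
  → r_2 = 0.6833
beam 3: φ=45°, α=60°
  d=(0.5000,0.8660)  start (7,8)  tX=1.3200 tY=0.6813  stride 1/|dx|=2.0000 1/|dy|=1.1547
    cross y-line → (7,9), t=0.6813 (wall)
  → r_3 = 0.6813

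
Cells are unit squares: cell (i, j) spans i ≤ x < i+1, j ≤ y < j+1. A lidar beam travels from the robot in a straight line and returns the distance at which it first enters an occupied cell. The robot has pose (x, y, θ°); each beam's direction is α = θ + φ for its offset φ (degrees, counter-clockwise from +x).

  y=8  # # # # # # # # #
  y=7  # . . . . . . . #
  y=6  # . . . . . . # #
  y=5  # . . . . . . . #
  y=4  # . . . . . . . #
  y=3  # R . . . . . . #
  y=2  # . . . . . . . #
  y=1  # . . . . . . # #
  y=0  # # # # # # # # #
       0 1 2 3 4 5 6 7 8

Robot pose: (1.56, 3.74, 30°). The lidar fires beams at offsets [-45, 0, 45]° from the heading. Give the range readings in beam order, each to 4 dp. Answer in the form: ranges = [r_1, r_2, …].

ranges = [6.6672, 6.2816, 4.4103]

beam 1: φ=-45°, α=345°
  direction (0.9659, -0.2588); cell (1,3); t to first gridline: x 0.4555, y 2.8591 (then +1.0353 / +3.8637)
    (2,3) via x @ 0.4555
    (3,3) via x @ 1.4908
    (4,3) via x @ 2.5261
    (4,2) via y @ 2.8591
    (5,2) via x @ 3.5614
    (6,2) via x @ 4.5966
    (7,2) via x @ 5.6319
    (8,2) via x @ 6.6672  # hit
  → r_1 = 6.6672
beam 2: φ=0°, α=30°
  direction (0.8660, 0.5000); cell (1,3); t to first gridline: x 0.5081, y 0.5200 (then +1.1547 / +2.0000)
    (2,3) via x @ 0.5081
    (2,4) via y @ 0.5200
    (3,4) via x @ 1.6628
    (3,5) via y @ 2.5200
    (4,5) via x @ 2.8175
    (5,5) via x @ 3.9722
    (5,6) via y @ 4.5200
    (6,6) via x @ 5.1269
    (7,6) via x @ 6.2816  # hit
  → r_2 = 6.2816
beam 3: φ=45°, α=75°
  direction (0.2588, 0.9659); cell (1,3); t to first gridline: x 1.7000, y 0.2692 (then +3.8637 / +1.0353)
    (1,4) via y @ 0.2692
    (1,5) via y @ 1.3044
    (2,5) via x @ 1.7000
    (2,6) via y @ 2.3397
    (2,7) via y @ 3.3750
    (2,8) via y @ 4.4103  # hit
  → r_3 = 4.4103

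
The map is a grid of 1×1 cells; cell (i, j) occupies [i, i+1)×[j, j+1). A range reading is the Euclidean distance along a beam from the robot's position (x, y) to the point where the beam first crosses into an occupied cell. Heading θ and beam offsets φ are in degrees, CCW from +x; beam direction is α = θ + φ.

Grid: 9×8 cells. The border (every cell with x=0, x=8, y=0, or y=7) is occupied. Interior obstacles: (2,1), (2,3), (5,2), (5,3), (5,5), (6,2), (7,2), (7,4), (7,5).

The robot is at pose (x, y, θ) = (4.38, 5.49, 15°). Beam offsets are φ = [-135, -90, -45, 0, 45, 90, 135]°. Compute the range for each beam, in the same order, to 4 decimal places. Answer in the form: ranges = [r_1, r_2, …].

beam 1: φ=-135°, α=240°
  d=(-0.5000,-0.8660)  start (4,5)  tX=0.7600 tY=0.5658  stride 1/|dx|=2.0000 1/|dy|=1.1547
    cross y-line → (4,4), t=0.5658
    cross x-line → (3,4), t=0.7600
    cross y-line → (3,3), t=1.7205
    cross x-line → (2,3), t=2.7600 (wall)
  → r_1 = 2.7600
beam 2: φ=-90°, α=285°
  d=(0.2588,-0.9659)  start (4,5)  tX=2.3955 tY=0.5073  stride 1/|dx|=3.8637 1/|dy|=1.0353
    cross y-line → (4,4), t=0.5073
    cross y-line → (4,3), t=1.5426
    cross x-line → (5,3), t=2.3955 (wall)
  → r_2 = 2.3955
beam 3: φ=-45°, α=330°
  d=(0.8660,-0.5000)  start (4,5)  tX=0.7159 tY=0.9800  stride 1/|dx|=1.1547 1/|dy|=2.0000
    cross x-line → (5,5), t=0.7159 (wall)
  → r_3 = 0.7159
beam 4: φ=0°, α=15°
  d=(0.9659,0.2588)  start (4,5)  tX=0.6419 tY=1.9705  stride 1/|dx|=1.0353 1/|dy|=3.8637
    cross x-line → (5,5), t=0.6419 (wall)
  → r_4 = 0.6419
beam 5: φ=45°, α=60°
  d=(0.5000,0.8660)  start (4,5)  tX=1.2400 tY=0.5889  stride 1/|dx|=2.0000 1/|dy|=1.1547
    cross y-line → (4,6), t=0.5889
    cross x-line → (5,6), t=1.2400
    cross y-line → (5,7), t=1.7436 (wall)
  → r_5 = 1.7436
beam 6: φ=90°, α=105°
  d=(-0.2588,0.9659)  start (4,5)  tX=1.4682 tY=0.5280  stride 1/|dx|=3.8637 1/|dy|=1.0353
    cross y-line → (4,6), t=0.5280
    cross x-line → (3,6), t=1.4682
    cross y-line → (3,7), t=1.5633 (wall)
  → r_6 = 1.5633
beam 7: φ=135°, α=150°
  d=(-0.8660,0.5000)  start (4,5)  tX=0.4388 tY=1.0200  stride 1/|dx|=1.1547 1/|dy|=2.0000
    cross x-line → (3,5), t=0.4388
    cross y-line → (3,6), t=1.0200
    cross x-line → (2,6), t=1.5935
    cross x-line → (1,6), t=2.7482
    cross y-line → (1,7), t=3.0200 (wall)
  → r_7 = 3.0200

ranges = [2.7600, 2.3955, 0.7159, 0.6419, 1.7436, 1.5633, 3.0200]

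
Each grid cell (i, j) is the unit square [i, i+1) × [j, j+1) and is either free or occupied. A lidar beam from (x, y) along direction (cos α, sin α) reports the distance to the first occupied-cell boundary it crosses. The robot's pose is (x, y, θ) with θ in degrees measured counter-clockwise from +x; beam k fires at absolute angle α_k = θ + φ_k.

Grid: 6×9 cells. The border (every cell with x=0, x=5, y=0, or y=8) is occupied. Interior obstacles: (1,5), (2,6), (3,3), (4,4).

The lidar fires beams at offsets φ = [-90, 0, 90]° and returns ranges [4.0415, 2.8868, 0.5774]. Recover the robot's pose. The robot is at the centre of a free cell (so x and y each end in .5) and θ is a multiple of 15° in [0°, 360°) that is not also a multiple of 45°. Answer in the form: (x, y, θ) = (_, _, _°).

Candidates: 24 free-cell centres × 16 headings = 384 poses. Raycast each; keep the one whose scan matches to 4 dp.
  (2.5, 3.5, 210°): beam 1 = 1.7321 ≠ 4.0415 ✗
  (3.5, 1.5, 255°): beam 1 = 2.5882 ≠ 4.0415 ✗
  (3.5, 5.5, 150°): beam 1 = 2.8868 ≠ 4.0415 ✗
  (3.5, 2.5, 30°): beam 1 = 1.7321 ≠ 4.0415 ✗
  …
  (1.5, 3.5, 60°): r_1=4.0415, r_2=2.8868, r_3=0.5774 — all match ✓
Only this pose fits every beam.

(x, y, θ) = (1.5, 3.5, 60°)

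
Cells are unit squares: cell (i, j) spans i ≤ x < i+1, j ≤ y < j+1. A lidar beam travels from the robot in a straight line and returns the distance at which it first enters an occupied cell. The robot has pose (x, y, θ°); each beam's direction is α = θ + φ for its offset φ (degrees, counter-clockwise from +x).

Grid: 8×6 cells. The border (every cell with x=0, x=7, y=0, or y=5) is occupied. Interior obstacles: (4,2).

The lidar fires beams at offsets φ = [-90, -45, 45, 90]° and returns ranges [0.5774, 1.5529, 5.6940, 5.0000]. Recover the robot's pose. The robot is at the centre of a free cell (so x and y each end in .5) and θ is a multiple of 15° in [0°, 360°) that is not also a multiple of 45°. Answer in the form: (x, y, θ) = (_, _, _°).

The pose lattice has 23·16 = 368 candidates. Test each by forward raycasting.
  (3.5, 1.5, 150°): beam 1 = 1.0000 ≠ 0.5774 ✗
  (6.5, 1.5, 300°): beam 1 = 1.0000 ≠ 0.5774 ✗
  (5.5, 1.5, 30°): beam 3 = 3.6235 ≠ 5.6940 ✗
  (1.5, 4.5, 345°): beam 1 = 1.9319 ≠ 0.5774 ✗
  (2.5, 4.5, 30°): beam 1 = 4.0415 ≠ 0.5774 ✗
  …
  (1.5, 2.5, 300°): r_1=0.5774, r_2=1.5529, r_3=5.6940, r_4=5.0000 — all match ✓
Unique over the lattice → pose = (1.5, 2.5, 300°).

(x, y, θ) = (1.5, 2.5, 300°)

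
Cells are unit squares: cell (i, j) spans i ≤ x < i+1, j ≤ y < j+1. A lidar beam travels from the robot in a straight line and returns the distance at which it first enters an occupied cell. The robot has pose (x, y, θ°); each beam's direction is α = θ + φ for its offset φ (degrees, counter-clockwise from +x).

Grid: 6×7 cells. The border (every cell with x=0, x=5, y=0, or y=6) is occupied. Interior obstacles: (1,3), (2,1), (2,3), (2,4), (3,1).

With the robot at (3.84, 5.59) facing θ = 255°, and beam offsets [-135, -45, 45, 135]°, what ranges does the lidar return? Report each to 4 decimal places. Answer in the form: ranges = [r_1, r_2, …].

ranges = [0.4734, 1.1800, 2.3200, 0.8200]

beam 1: φ=-135°, α=120°
  dir = (cos 120°, sin 120°) = (-0.5000, 0.8660); from cell (3,5)
  next x-line at t=1.6800, next y-line at t=0.4734; Δt_x=2.0000, Δt_y=1.1547
    y: enter (3,6) at t=0.4734 ← occupied
  → r_1 = 0.4734
beam 2: φ=-45°, α=210°
  dir = (cos 210°, sin 210°) = (-0.8660, -0.5000); from cell (3,5)
  next x-line at t=0.9699, next y-line at t=1.1800; Δt_x=1.1547, Δt_y=2.0000
    x: enter (2,5) at t=0.9699
    y: enter (2,4) at t=1.1800 ← occupied
  → r_2 = 1.1800
beam 3: φ=45°, α=300°
  dir = (cos 300°, sin 300°) = (0.5000, -0.8660); from cell (3,5)
  next x-line at t=0.3200, next y-line at t=0.6813; Δt_x=2.0000, Δt_y=1.1547
    x: enter (4,5) at t=0.3200
    y: enter (4,4) at t=0.6813
    y: enter (4,3) at t=1.8360
    x: enter (5,3) at t=2.3200 ← occupied
  → r_3 = 2.3200
beam 4: φ=135°, α=30°
  dir = (cos 30°, sin 30°) = (0.8660, 0.5000); from cell (3,5)
  next x-line at t=0.1848, next y-line at t=0.8200; Δt_x=1.1547, Δt_y=2.0000
    x: enter (4,5) at t=0.1848
    y: enter (4,6) at t=0.8200 ← occupied
  → r_4 = 0.8200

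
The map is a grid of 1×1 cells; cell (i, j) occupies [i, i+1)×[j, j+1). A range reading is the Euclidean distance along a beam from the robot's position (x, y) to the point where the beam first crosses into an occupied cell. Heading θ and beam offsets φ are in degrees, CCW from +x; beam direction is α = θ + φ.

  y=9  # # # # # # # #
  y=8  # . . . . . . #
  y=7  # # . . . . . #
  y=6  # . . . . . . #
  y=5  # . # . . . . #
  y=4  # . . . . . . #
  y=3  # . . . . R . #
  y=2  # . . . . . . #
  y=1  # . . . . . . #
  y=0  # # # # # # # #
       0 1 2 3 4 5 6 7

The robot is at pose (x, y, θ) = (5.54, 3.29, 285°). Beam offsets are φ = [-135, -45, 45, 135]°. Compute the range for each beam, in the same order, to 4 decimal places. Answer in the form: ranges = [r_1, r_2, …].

ranges = [3.4200, 2.6443, 1.6859, 2.9200]

beam 1: φ=-135°, α=150°
  direction (-0.8660, 0.5000); cell (5,3); t to first gridline: x 0.6235, y 1.4200 (then +1.1547 / +2.0000)
    (4,3) via x @ 0.6235
    (4,4) via y @ 1.4200
    (3,4) via x @ 1.7782
    (2,4) via x @ 2.9329
    (2,5) via y @ 3.4200  # hit
  → r_1 = 3.4200
beam 2: φ=-45°, α=240°
  direction (-0.5000, -0.8660); cell (5,3); t to first gridline: x 1.0800, y 0.3349 (then +2.0000 / +1.1547)
    (5,2) via y @ 0.3349
    (4,2) via x @ 1.0800
    (4,1) via y @ 1.4896
    (4,0) via y @ 2.6443  # hit
  → r_2 = 2.6443
beam 3: φ=45°, α=330°
  direction (0.8660, -0.5000); cell (5,3); t to first gridline: x 0.5312, y 0.5800 (then +1.1547 / +2.0000)
    (6,3) via x @ 0.5312
    (6,2) via y @ 0.5800
    (7,2) via x @ 1.6859  # hit
  → r_3 = 1.6859
beam 4: φ=135°, α=60°
  direction (0.5000, 0.8660); cell (5,3); t to first gridline: x 0.9200, y 0.8198 (then +2.0000 / +1.1547)
    (5,4) via y @ 0.8198
    (6,4) via x @ 0.9200
    (6,5) via y @ 1.9745
    (7,5) via x @ 2.9200  # hit
  → r_4 = 2.9200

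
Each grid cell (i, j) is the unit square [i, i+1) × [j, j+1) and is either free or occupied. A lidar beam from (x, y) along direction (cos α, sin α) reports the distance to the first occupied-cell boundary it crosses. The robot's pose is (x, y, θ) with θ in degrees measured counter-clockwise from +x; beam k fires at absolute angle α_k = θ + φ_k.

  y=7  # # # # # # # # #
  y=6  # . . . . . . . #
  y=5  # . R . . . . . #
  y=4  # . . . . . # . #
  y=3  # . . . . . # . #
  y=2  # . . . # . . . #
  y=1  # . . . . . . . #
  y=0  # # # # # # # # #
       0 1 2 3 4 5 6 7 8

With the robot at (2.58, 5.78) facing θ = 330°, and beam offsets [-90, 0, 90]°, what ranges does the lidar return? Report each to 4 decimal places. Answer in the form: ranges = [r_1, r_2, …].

beam 1: φ=-90°, α=240°
  cosα=-0.5000 sinα=-0.8660 | (2,5) | tMaxX 1.1600 tMaxY 0.9007 | tΔX 2.0000 tΔY 1.1547
    t=0.9007 [y] (2,4)
    t=1.1600 [x] (1,4)
    t=2.0554 [y] (1,3)
    t=3.1600 [x] (0,3) — stop
  → r_1 = 3.1600
beam 2: φ=0°, α=330°
  cosα=0.8660 sinα=-0.5000 | (2,5) | tMaxX 0.4850 tMaxY 1.5600 | tΔX 1.1547 tΔY 2.0000
    t=0.4850 [x] (3,5)
    t=1.5600 [y] (3,4)
    t=1.6397 [x] (4,4)
    t=2.7944 [x] (5,4)
    t=3.5600 [y] (5,3)
    t=3.9491 [x] (6,3) — stop
  → r_2 = 3.9491
beam 3: φ=90°, α=60°
  cosα=0.5000 sinα=0.8660 | (2,5) | tMaxX 0.8400 tMaxY 0.2540 | tΔX 2.0000 tΔY 1.1547
    t=0.2540 [y] (2,6)
    t=0.8400 [x] (3,6)
    t=1.4087 [y] (3,7) — stop
  → r_3 = 1.4087

ranges = [3.1600, 3.9491, 1.4087]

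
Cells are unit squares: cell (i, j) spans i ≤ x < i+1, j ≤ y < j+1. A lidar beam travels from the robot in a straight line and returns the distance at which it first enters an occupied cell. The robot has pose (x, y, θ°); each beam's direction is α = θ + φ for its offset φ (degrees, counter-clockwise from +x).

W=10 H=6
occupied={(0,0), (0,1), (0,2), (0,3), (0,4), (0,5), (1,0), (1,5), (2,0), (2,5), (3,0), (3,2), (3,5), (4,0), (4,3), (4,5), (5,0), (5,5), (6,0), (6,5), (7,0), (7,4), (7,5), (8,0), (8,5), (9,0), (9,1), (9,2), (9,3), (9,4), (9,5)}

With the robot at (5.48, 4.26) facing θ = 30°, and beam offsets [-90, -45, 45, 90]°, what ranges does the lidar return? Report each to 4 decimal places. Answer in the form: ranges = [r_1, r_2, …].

ranges = [3.7643, 3.6442, 0.7661, 0.8545]

beam 1: φ=-90°, α=300°
  dir = (cos 300°, sin 300°) = (0.5000, -0.8660); from cell (5,4)
  next x-line at t=1.0400, next y-line at t=0.3002; Δt_x=2.0000, Δt_y=1.1547
    y: enter (5,3) at t=0.3002
    x: enter (6,3) at t=1.0400
    y: enter (6,2) at t=1.4549
    y: enter (6,1) at t=2.6096
    x: enter (7,1) at t=3.0400
    y: enter (7,0) at t=3.7643 ← occupied
  → r_1 = 3.7643
beam 2: φ=-45°, α=345°
  dir = (cos 345°, sin 345°) = (0.9659, -0.2588); from cell (5,4)
  next x-line at t=0.5383, next y-line at t=1.0046; Δt_x=1.0353, Δt_y=3.8637
    x: enter (6,4) at t=0.5383
    y: enter (6,3) at t=1.0046
    x: enter (7,3) at t=1.5736
    x: enter (8,3) at t=2.6089
    x: enter (9,3) at t=3.6442 ← occupied
  → r_2 = 3.6442
beam 3: φ=45°, α=75°
  dir = (cos 75°, sin 75°) = (0.2588, 0.9659); from cell (5,4)
  next x-line at t=2.0091, next y-line at t=0.7661; Δt_x=3.8637, Δt_y=1.0353
    y: enter (5,5) at t=0.7661 ← occupied
  → r_3 = 0.7661
beam 4: φ=90°, α=120°
  dir = (cos 120°, sin 120°) = (-0.5000, 0.8660); from cell (5,4)
  next x-line at t=0.9600, next y-line at t=0.8545; Δt_x=2.0000, Δt_y=1.1547
    y: enter (5,5) at t=0.8545 ← occupied
  → r_4 = 0.8545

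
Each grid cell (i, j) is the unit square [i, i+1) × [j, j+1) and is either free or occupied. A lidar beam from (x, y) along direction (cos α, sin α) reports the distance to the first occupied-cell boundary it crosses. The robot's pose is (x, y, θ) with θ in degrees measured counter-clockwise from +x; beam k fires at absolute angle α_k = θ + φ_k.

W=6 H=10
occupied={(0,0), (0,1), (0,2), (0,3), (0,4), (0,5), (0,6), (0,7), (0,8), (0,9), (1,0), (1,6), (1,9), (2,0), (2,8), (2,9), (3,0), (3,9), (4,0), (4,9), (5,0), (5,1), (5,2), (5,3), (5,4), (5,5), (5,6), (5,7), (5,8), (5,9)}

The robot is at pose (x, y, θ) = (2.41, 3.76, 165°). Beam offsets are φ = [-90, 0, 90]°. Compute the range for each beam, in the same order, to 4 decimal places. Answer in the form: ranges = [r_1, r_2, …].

ranges = [5.4248, 1.4597, 2.8574]

beam 1: φ=-90°, α=75°
  direction (0.2588, 0.9659); cell (2,3); t to first gridline: x 2.2796, y 0.2485 (then +3.8637 / +1.0353)
    (2,4) via y @ 0.2485
    (2,5) via y @ 1.2837
    (3,5) via x @ 2.2796
    (3,6) via y @ 2.3190
    (3,7) via y @ 3.3543
    (3,8) via y @ 4.3896
    (3,9) via y @ 5.4248  # hit
  → r_1 = 5.4248
beam 2: φ=0°, α=165°
  direction (-0.9659, 0.2588); cell (2,3); t to first gridline: x 0.4245, y 0.9273 (then +1.0353 / +3.8637)
    (1,3) via x @ 0.4245
    (1,4) via y @ 0.9273
    (0,4) via x @ 1.4597  # hit
  → r_2 = 1.4597
beam 3: φ=90°, α=255°
  direction (-0.2588, -0.9659); cell (2,3); t to first gridline: x 1.5841, y 0.7868 (then +3.8637 / +1.0353)
    (2,2) via y @ 0.7868
    (1,2) via x @ 1.5841
    (1,1) via y @ 1.8221
    (1,0) via y @ 2.8574  # hit
  → r_3 = 2.8574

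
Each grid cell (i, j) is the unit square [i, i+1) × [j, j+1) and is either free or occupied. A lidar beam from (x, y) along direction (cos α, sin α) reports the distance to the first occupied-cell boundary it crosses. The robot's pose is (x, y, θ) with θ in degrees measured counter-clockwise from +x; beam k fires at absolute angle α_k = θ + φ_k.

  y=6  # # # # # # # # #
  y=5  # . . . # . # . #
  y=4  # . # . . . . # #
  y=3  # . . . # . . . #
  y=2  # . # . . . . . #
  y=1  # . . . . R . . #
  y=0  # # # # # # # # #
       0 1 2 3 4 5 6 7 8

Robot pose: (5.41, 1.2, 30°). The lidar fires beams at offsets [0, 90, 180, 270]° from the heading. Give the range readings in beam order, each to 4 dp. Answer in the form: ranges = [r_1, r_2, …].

beam 1: φ=0°, α=30°
  d=(0.8660,0.5000)  start (5,1)  tX=0.6813 tY=1.6000  stride 1/|dx|=1.1547 1/|dy|=2.0000
    cross x-line → (6,1), t=0.6813
    cross y-line → (6,2), t=1.6000
    cross x-line → (7,2), t=1.8360
    cross x-line → (8,2), t=2.9907 (wall)
  → r_1 = 2.9907
beam 2: φ=90°, α=120°
  d=(-0.5000,0.8660)  start (5,1)  tX=0.8200 tY=0.9238  stride 1/|dx|=2.0000 1/|dy|=1.1547
    cross x-line → (4,1), t=0.8200
    cross y-line → (4,2), t=0.9238
    cross y-line → (4,3), t=2.0785 (wall)
  → r_2 = 2.0785
beam 3: φ=180°, α=210°
  d=(-0.8660,-0.5000)  start (5,1)  tX=0.4734 tY=0.4000  stride 1/|dx|=1.1547 1/|dy|=2.0000
    cross y-line → (5,0), t=0.4000 (wall)
  → r_3 = 0.4000
beam 4: φ=270°, α=300°
  d=(0.5000,-0.8660)  start (5,1)  tX=1.1800 tY=0.2309  stride 1/|dx|=2.0000 1/|dy|=1.1547
    cross y-line → (5,0), t=0.2309 (wall)
  → r_4 = 0.2309

ranges = [2.9907, 2.0785, 0.4000, 0.2309]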